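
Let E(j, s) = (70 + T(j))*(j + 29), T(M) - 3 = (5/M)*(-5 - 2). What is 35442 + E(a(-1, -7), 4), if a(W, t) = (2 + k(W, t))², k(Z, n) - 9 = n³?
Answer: 891037147209/110224 ≈ 8.0839e+6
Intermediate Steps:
k(Z, n) = 9 + n³
T(M) = 3 - 35/M (T(M) = 3 + (5/M)*(-5 - 2) = 3 + (5/M)*(-7) = 3 - 35/M)
a(W, t) = (11 + t³)² (a(W, t) = (2 + (9 + t³))² = (11 + t³)²)
E(j, s) = (29 + j)*(73 - 35/j) (E(j, s) = (70 + (3 - 35/j))*(j + 29) = (73 - 35/j)*(29 + j) = (29 + j)*(73 - 35/j))
35442 + E(a(-1, -7), 4) = 35442 + (2082 - 1015/(11 + (-7)³)² + 73*(11 + (-7)³)²) = 35442 + (2082 - 1015/(11 - 343)² + 73*(11 - 343)²) = 35442 + (2082 - 1015/((-332)²) + 73*(-332)²) = 35442 + (2082 - 1015/110224 + 73*110224) = 35442 + (2082 - 1015*1/110224 + 8046352) = 35442 + (2082 - 1015/110224 + 8046352) = 35442 + 887130588201/110224 = 891037147209/110224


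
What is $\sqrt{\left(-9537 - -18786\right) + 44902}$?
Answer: $\sqrt{54151} \approx 232.7$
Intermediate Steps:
$\sqrt{\left(-9537 - -18786\right) + 44902} = \sqrt{\left(-9537 + 18786\right) + 44902} = \sqrt{9249 + 44902} = \sqrt{54151}$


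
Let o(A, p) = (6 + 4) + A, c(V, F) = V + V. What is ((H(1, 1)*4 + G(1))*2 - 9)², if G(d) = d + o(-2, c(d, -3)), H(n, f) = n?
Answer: 289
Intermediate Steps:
c(V, F) = 2*V
o(A, p) = 10 + A
G(d) = 8 + d (G(d) = d + (10 - 2) = d + 8 = 8 + d)
((H(1, 1)*4 + G(1))*2 - 9)² = ((1*4 + (8 + 1))*2 - 9)² = ((4 + 9)*2 - 9)² = (13*2 - 9)² = (26 - 9)² = 17² = 289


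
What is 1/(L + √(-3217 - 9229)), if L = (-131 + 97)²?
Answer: 578/674391 - 7*I*√254/1348782 ≈ 0.00085707 - 8.2713e-5*I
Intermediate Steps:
L = 1156 (L = (-34)² = 1156)
1/(L + √(-3217 - 9229)) = 1/(1156 + √(-3217 - 9229)) = 1/(1156 + √(-12446)) = 1/(1156 + 7*I*√254)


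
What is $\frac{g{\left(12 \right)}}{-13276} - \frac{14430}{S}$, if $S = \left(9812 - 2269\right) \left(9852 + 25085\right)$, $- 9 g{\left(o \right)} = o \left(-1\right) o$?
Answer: $- \frac{1102012334}{874655376329} \approx -0.0012599$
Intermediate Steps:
$g{\left(o \right)} = \frac{o^{2}}{9}$ ($g{\left(o \right)} = - \frac{o \left(-1\right) o}{9} = - \frac{- o o}{9} = - \frac{\left(-1\right) o^{2}}{9} = \frac{o^{2}}{9}$)
$S = 263529791$ ($S = 7543 \cdot 34937 = 263529791$)
$\frac{g{\left(12 \right)}}{-13276} - \frac{14430}{S} = \frac{\frac{1}{9} \cdot 12^{2}}{-13276} - \frac{14430}{263529791} = \frac{1}{9} \cdot 144 \left(- \frac{1}{13276}\right) - \frac{14430}{263529791} = 16 \left(- \frac{1}{13276}\right) - \frac{14430}{263529791} = - \frac{4}{3319} - \frac{14430}{263529791} = - \frac{1102012334}{874655376329}$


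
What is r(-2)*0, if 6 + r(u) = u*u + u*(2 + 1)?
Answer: 0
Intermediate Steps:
r(u) = -6 + u² + 3*u (r(u) = -6 + (u*u + u*(2 + 1)) = -6 + (u² + u*3) = -6 + (u² + 3*u) = -6 + u² + 3*u)
r(-2)*0 = (-6 + (-2)² + 3*(-2))*0 = (-6 + 4 - 6)*0 = -8*0 = 0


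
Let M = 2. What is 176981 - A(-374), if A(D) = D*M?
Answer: 177729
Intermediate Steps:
A(D) = 2*D (A(D) = D*2 = 2*D)
176981 - A(-374) = 176981 - 2*(-374) = 176981 - 1*(-748) = 176981 + 748 = 177729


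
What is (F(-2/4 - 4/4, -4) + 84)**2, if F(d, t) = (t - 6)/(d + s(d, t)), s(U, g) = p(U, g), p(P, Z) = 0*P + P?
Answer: 68644/9 ≈ 7627.1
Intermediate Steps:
p(P, Z) = P (p(P, Z) = 0 + P = P)
s(U, g) = U
F(d, t) = (-6 + t)/(2*d) (F(d, t) = (t - 6)/(d + d) = (-6 + t)/((2*d)) = (-6 + t)*(1/(2*d)) = (-6 + t)/(2*d))
(F(-2/4 - 4/4, -4) + 84)**2 = ((-6 - 4)/(2*(-2/4 - 4/4)) + 84)**2 = ((1/2)*(-10)/(-2*1/4 - 4*1/4) + 84)**2 = ((1/2)*(-10)/(-1/2 - 1) + 84)**2 = ((1/2)*(-10)/(-3/2) + 84)**2 = ((1/2)*(-2/3)*(-10) + 84)**2 = (10/3 + 84)**2 = (262/3)**2 = 68644/9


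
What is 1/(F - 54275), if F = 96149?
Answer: 1/41874 ≈ 2.3881e-5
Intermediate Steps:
1/(F - 54275) = 1/(96149 - 54275) = 1/41874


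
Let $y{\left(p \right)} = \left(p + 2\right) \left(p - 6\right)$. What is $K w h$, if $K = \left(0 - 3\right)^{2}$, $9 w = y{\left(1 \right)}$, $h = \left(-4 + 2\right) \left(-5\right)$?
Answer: $-150$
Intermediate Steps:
$y{\left(p \right)} = \left(-6 + p\right) \left(2 + p\right)$ ($y{\left(p \right)} = \left(2 + p\right) \left(-6 + p\right) = \left(-6 + p\right) \left(2 + p\right)$)
$h = 10$ ($h = \left(-2\right) \left(-5\right) = 10$)
$w = - \frac{5}{3}$ ($w = \frac{-12 + 1^{2} - 4}{9} = \frac{-12 + 1 - 4}{9} = \frac{1}{9} \left(-15\right) = - \frac{5}{3} \approx -1.6667$)
$K = 9$ ($K = \left(-3\right)^{2} = 9$)
$K w h = 9 \left(- \frac{5}{3}\right) 10 = \left(-15\right) 10 = -150$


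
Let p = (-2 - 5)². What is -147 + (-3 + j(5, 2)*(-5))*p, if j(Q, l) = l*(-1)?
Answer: 196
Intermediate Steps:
j(Q, l) = -l
p = 49 (p = (-7)² = 49)
-147 + (-3 + j(5, 2)*(-5))*p = -147 + (-3 - 1*2*(-5))*49 = -147 + (-3 - 2*(-5))*49 = -147 + (-3 + 10)*49 = -147 + 7*49 = -147 + 343 = 196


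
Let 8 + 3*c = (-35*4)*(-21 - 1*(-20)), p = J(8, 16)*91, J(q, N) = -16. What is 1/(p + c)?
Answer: -1/1412 ≈ -0.00070821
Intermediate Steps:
p = -1456 (p = -16*91 = -1456)
c = 44 (c = -8/3 + ((-35*4)*(-21 - 1*(-20)))/3 = -8/3 + (-140*(-21 + 20))/3 = -8/3 + (-140*(-1))/3 = -8/3 + (⅓)*140 = -8/3 + 140/3 = 44)
1/(p + c) = 1/(-1456 + 44) = 1/(-1412) = -1/1412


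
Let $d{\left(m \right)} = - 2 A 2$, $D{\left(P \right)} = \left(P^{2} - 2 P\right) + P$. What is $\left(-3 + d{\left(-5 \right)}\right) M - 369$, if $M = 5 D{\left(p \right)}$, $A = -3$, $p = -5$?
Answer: $981$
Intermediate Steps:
$D{\left(P \right)} = P^{2} - P$
$M = 150$ ($M = 5 \left(- 5 \left(-1 - 5\right)\right) = 5 \left(\left(-5\right) \left(-6\right)\right) = 5 \cdot 30 = 150$)
$d{\left(m \right)} = 12$ ($d{\left(m \right)} = \left(-2\right) \left(-3\right) 2 = 6 \cdot 2 = 12$)
$\left(-3 + d{\left(-5 \right)}\right) M - 369 = \left(-3 + 12\right) 150 - 369 = 9 \cdot 150 - 369 = 1350 - 369 = 981$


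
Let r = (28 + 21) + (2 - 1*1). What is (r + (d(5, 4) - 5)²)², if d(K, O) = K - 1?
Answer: 2601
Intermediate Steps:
d(K, O) = -1 + K
r = 50 (r = 49 + (2 - 1) = 49 + 1 = 50)
(r + (d(5, 4) - 5)²)² = (50 + ((-1 + 5) - 5)²)² = (50 + (4 - 5)²)² = (50 + (-1)²)² = (50 + 1)² = 51² = 2601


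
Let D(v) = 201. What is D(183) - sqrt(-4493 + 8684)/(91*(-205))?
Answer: 201 + sqrt(4191)/18655 ≈ 201.00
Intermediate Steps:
D(183) - sqrt(-4493 + 8684)/(91*(-205)) = 201 - sqrt(-4493 + 8684)/(91*(-205)) = 201 - sqrt(4191)/(-18655) = 201 - sqrt(4191)*(-1)/18655 = 201 - (-1)*sqrt(4191)/18655 = 201 + sqrt(4191)/18655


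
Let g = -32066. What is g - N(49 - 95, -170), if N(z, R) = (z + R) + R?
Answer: -31680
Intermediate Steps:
N(z, R) = z + 2*R (N(z, R) = (R + z) + R = z + 2*R)
g - N(49 - 95, -170) = -32066 - ((49 - 95) + 2*(-170)) = -32066 - (-46 - 340) = -32066 - 1*(-386) = -32066 + 386 = -31680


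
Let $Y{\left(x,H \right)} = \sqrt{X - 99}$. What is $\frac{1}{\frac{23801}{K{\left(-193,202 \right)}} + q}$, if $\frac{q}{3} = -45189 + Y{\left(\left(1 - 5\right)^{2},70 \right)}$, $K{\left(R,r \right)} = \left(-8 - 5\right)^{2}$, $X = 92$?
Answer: $- \frac{3867906718}{523815777827827} - \frac{85683 i \sqrt{7}}{523815777827827} \approx -7.3841 \cdot 10^{-6} - 4.3278 \cdot 10^{-10} i$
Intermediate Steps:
$K{\left(R,r \right)} = 169$ ($K{\left(R,r \right)} = \left(-13\right)^{2} = 169$)
$Y{\left(x,H \right)} = i \sqrt{7}$ ($Y{\left(x,H \right)} = \sqrt{92 - 99} = \sqrt{-7} = i \sqrt{7}$)
$q = -135567 + 3 i \sqrt{7}$ ($q = 3 \left(-45189 + i \sqrt{7}\right) = -135567 + 3 i \sqrt{7} \approx -1.3557 \cdot 10^{5} + 7.9373 i$)
$\frac{1}{\frac{23801}{K{\left(-193,202 \right)}} + q} = \frac{1}{\frac{23801}{169} - \left(135567 - 3 i \sqrt{7}\right)} = \frac{1}{- \frac{22887022}{169} + 3 i \sqrt{7}}$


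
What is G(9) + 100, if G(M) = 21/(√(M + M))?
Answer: 100 + 7*√2/2 ≈ 104.95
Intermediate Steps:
G(M) = 21*√2/(2*√M) (G(M) = 21/(√(2*M)) = 21/((√2*√M)) = 21*(√2/(2*√M)) = 21*√2/(2*√M))
G(9) + 100 = 21*√2/(2*√9) + 100 = (21/2)*√2*(⅓) + 100 = 7*√2/2 + 100 = 100 + 7*√2/2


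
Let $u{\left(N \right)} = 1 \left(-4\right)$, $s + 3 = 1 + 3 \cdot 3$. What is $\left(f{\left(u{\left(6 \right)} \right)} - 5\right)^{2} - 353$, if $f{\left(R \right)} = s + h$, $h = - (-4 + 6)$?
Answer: $-353$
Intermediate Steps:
$s = 7$ ($s = -3 + \left(1 + 3 \cdot 3\right) = -3 + \left(1 + 9\right) = -3 + 10 = 7$)
$h = -2$ ($h = \left(-1\right) 2 = -2$)
$u{\left(N \right)} = -4$
$f{\left(R \right)} = 5$ ($f{\left(R \right)} = 7 - 2 = 5$)
$\left(f{\left(u{\left(6 \right)} \right)} - 5\right)^{2} - 353 = \left(5 - 5\right)^{2} - 353 = 0^{2} - 353 = 0 - 353 = -353$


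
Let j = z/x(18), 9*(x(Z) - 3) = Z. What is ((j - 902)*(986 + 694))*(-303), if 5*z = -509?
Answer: 2347590672/5 ≈ 4.6952e+8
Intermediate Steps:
z = -509/5 (z = (⅕)*(-509) = -509/5 ≈ -101.80)
x(Z) = 3 + Z/9
j = -509/25 (j = -509/(5*(3 + (⅑)*18)) = -509/(5*(3 + 2)) = -509/5/5 = -509/5*⅕ = -509/25 ≈ -20.360)
((j - 902)*(986 + 694))*(-303) = ((-509/25 - 902)*(986 + 694))*(-303) = -23059/25*1680*(-303) = -7747824/5*(-303) = 2347590672/5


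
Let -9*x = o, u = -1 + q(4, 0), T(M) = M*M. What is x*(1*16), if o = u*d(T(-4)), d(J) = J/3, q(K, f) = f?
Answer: 256/27 ≈ 9.4815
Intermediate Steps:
T(M) = M²
u = -1 (u = -1 + 0 = -1)
d(J) = J/3 (d(J) = J*(⅓) = J/3)
o = -16/3 (o = -(-4)²/3 = -16/3 ≈ -5.3333)
x = 16/27 (x = -⅑*(-16/3) = 16/27 ≈ 0.59259)
x*(1*16) = 16*(1*16)/27 = (16/27)*16 = 256/27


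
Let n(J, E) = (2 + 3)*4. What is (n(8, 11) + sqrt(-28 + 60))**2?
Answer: 432 + 160*sqrt(2) ≈ 658.27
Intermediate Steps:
n(J, E) = 20 (n(J, E) = 5*4 = 20)
(n(8, 11) + sqrt(-28 + 60))**2 = (20 + sqrt(-28 + 60))**2 = (20 + sqrt(32))**2 = (20 + 4*sqrt(2))**2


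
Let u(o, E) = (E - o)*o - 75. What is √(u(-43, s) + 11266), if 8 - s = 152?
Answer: 3*√1726 ≈ 124.64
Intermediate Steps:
s = -144 (s = 8 - 1*152 = 8 - 152 = -144)
u(o, E) = -75 + o*(E - o) (u(o, E) = o*(E - o) - 75 = -75 + o*(E - o))
√(u(-43, s) + 11266) = √((-75 - 1*(-43)² - 144*(-43)) + 11266) = √((-75 - 1*1849 + 6192) + 11266) = √((-75 - 1849 + 6192) + 11266) = √(4268 + 11266) = √15534 = 3*√1726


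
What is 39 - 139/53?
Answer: 1928/53 ≈ 36.377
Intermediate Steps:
39 - 139/53 = 1928/53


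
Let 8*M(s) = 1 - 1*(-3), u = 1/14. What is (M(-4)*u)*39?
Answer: 39/28 ≈ 1.3929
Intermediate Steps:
u = 1/14 ≈ 0.071429
M(s) = ½ (M(s) = (1 - 1*(-3))/8 = (1 + 3)/8 = (⅛)*4 = ½)
(M(-4)*u)*39 = ((½)*(1/14))*39 = (1/28)*39 = 39/28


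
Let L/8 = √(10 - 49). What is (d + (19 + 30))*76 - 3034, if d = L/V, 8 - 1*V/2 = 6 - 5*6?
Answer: 690 + 19*I*√39/2 ≈ 690.0 + 59.327*I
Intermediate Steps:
V = 64 (V = 16 - 2*(6 - 5*6) = 16 - 2*(6 - 30) = 16 - 2*(-24) = 16 + 48 = 64)
L = 8*I*√39 (L = 8*√(10 - 49) = 8*√(-39) = 8*(I*√39) = 8*I*√39 ≈ 49.96*I)
d = I*√39/8 (d = (8*I*√39)/64 = (8*I*√39)*(1/64) = I*√39/8 ≈ 0.78062*I)
(d + (19 + 30))*76 - 3034 = (I*√39/8 + (19 + 30))*76 - 3034 = (I*√39/8 + 49)*76 - 3034 = (49 + I*√39/8)*76 - 3034 = (3724 + 19*I*√39/2) - 3034 = 690 + 19*I*√39/2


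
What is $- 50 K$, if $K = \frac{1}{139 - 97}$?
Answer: $- \frac{25}{21} \approx -1.1905$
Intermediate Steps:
$K = \frac{1}{42} \approx 0.02381$
$- 50 K = \left(-50\right) \frac{1}{42} = - \frac{25}{21}$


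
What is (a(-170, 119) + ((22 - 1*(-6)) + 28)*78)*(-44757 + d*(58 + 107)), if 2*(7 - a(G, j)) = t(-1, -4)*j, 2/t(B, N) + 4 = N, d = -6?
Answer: -1606588893/8 ≈ -2.0082e+8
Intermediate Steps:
t(B, N) = 2/(-4 + N)
a(G, j) = 7 + j/8 (a(G, j) = 7 - 2/(-4 - 4)*j/2 = 7 - 2/(-8)*j/2 = 7 - 2*(-⅛)*j/2 = 7 - (-1)*j/8 = 7 + j/8)
(a(-170, 119) + ((22 - 1*(-6)) + 28)*78)*(-44757 + d*(58 + 107)) = ((7 + (⅛)*119) + ((22 - 1*(-6)) + 28)*78)*(-44757 - 6*(58 + 107)) = ((7 + 119/8) + ((22 + 6) + 28)*78)*(-44757 - 6*165) = (175/8 + (28 + 28)*78)*(-44757 - 990) = (175/8 + 56*78)*(-45747) = (175/8 + 4368)*(-45747) = (35119/8)*(-45747) = -1606588893/8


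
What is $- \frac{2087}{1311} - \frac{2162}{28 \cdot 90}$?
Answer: $- \frac{1348937}{550620} \approx -2.4499$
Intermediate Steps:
$- \frac{2087}{1311} - \frac{2162}{28 \cdot 90} = \left(-2087\right) \frac{1}{1311} - \frac{2162}{2520} = - \frac{2087}{1311} - \frac{1081}{1260} = - \frac{1348937}{550620}$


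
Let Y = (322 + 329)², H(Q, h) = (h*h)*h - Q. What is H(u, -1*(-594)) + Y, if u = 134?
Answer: 210008251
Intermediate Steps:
H(Q, h) = h³ - Q (H(Q, h) = h²*h - Q = h³ - Q)
Y = 423801 (Y = 651² = 423801)
H(u, -1*(-594)) + Y = ((-1*(-594))³ - 1*134) + 423801 = (594³ - 134) + 423801 = (209584584 - 134) + 423801 = 209584450 + 423801 = 210008251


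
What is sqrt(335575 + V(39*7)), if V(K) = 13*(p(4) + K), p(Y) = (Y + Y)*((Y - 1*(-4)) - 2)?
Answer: 2*sqrt(84937) ≈ 582.88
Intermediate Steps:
p(Y) = 2*Y*(2 + Y) (p(Y) = (2*Y)*((Y + 4) - 2) = (2*Y)*((4 + Y) - 2) = (2*Y)*(2 + Y) = 2*Y*(2 + Y))
V(K) = 624 + 13*K (V(K) = 13*(2*4*(2 + 4) + K) = 13*(2*4*6 + K) = 13*(48 + K) = 624 + 13*K)
sqrt(335575 + V(39*7)) = sqrt(335575 + (624 + 13*(39*7))) = sqrt(335575 + (624 + 13*273)) = sqrt(335575 + (624 + 3549)) = sqrt(335575 + 4173) = sqrt(339748) = 2*sqrt(84937)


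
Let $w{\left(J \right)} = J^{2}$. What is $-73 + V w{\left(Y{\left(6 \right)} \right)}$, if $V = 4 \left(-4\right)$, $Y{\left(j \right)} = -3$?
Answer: $-217$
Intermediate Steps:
$V = -16$
$-73 + V w{\left(Y{\left(6 \right)} \right)} = -73 - 16 \left(-3\right)^{2} = -73 - 144 = -217$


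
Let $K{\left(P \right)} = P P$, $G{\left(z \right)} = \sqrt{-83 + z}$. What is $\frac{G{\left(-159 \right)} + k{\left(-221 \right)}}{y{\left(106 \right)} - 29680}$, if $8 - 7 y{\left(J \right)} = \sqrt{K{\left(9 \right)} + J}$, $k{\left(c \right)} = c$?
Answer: $\frac{321392344}{43160893317} - \frac{1547 \sqrt{187}}{43160893317} - \frac{15996904 i \sqrt{2}}{43160893317} + \frac{77 i \sqrt{374}}{43160893317} \approx 0.0074459 - 0.00052412 i$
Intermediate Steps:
$K{\left(P \right)} = P^{2}$
$y{\left(J \right)} = \frac{8}{7} - \frac{\sqrt{81 + J}}{7}$ ($y{\left(J \right)} = \frac{8}{7} - \frac{\sqrt{9^{2} + J}}{7} = \frac{8}{7} - \frac{\sqrt{81 + J}}{7}$)
$\frac{G{\left(-159 \right)} + k{\left(-221 \right)}}{y{\left(106 \right)} - 29680} = \frac{\sqrt{-83 - 159} - 221}{\left(\frac{8}{7} - \frac{\sqrt{81 + 106}}{7}\right) - 29680} = \frac{\sqrt{-242} - 221}{\left(\frac{8}{7} - \frac{\sqrt{187}}{7}\right) - 29680} = \frac{11 i \sqrt{2} - 221}{- \frac{207752}{7} - \frac{\sqrt{187}}{7}} = \frac{-221 + 11 i \sqrt{2}}{- \frac{207752}{7} - \frac{\sqrt{187}}{7}}$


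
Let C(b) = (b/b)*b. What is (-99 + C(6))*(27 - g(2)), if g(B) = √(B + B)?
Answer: -2325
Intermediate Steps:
C(b) = b (C(b) = 1*b = b)
g(B) = √2*√B (g(B) = √(2*B) = √2*√B)
(-99 + C(6))*(27 - g(2)) = (-99 + 6)*(27 - √2*√2) = -93*(27 - 1*2) = -93*(27 - 2) = -93*25 = -2325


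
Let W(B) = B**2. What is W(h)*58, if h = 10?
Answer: 5800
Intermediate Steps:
W(h)*58 = 10**2*58 = 100*58 = 5800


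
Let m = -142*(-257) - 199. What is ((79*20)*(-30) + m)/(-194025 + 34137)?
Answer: 11105/159888 ≈ 0.069455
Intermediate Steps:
m = 36295 (m = 36494 - 199 = 36295)
((79*20)*(-30) + m)/(-194025 + 34137) = ((79*20)*(-30) + 36295)/(-194025 + 34137) = (1580*(-30) + 36295)/(-159888) = (-47400 + 36295)*(-1/159888) = -11105*(-1/159888) = 11105/159888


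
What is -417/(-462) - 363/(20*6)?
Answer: -6537/3080 ≈ -2.1224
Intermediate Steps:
-417/(-462) - 363/(20*6) = -417*(-1/462) - 363/120 = 139/154 - 363*1/120 = 139/154 - 121/40 = -6537/3080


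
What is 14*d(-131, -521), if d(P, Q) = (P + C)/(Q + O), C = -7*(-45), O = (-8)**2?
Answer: -2576/457 ≈ -5.6368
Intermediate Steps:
O = 64
C = 315
d(P, Q) = (315 + P)/(64 + Q) (d(P, Q) = (P + 315)/(Q + 64) = (315 + P)/(64 + Q))
14*d(-131, -521) = 14*((315 - 131)/(64 - 521)) = 14*(184/(-457)) = 14*(-1/457*184) = 14*(-184/457) = -2576/457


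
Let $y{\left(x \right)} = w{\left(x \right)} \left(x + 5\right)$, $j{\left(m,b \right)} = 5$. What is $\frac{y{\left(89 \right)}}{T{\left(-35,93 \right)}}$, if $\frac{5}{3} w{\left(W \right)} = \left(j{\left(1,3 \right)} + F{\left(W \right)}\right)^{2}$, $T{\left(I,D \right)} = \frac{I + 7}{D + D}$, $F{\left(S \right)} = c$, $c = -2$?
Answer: $- \frac{118017}{35} \approx -3371.9$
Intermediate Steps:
$F{\left(S \right)} = -2$
$T{\left(I,D \right)} = \frac{7 + I}{2 D}$
$w{\left(W \right)} = \frac{27}{5}$ ($w{\left(W \right)} = \frac{3 \left(5 - 2\right)^{2}}{5} = \frac{3 \cdot 3^{2}}{5} = \frac{3}{5} \cdot 9 = \frac{27}{5}$)
$y{\left(x \right)} = 27 + \frac{27 x}{5}$ ($y{\left(x \right)} = \frac{27 \left(x + 5\right)}{5} = \frac{27 \left(5 + x\right)}{5} = 27 + \frac{27 x}{5}$)
$\frac{y{\left(89 \right)}}{T{\left(-35,93 \right)}} = \frac{27 + \frac{27}{5} \cdot 89}{\frac{1}{2} \cdot \frac{1}{93} \left(7 - 35\right)} = \frac{27 + \frac{2403}{5}}{\frac{1}{2} \cdot \frac{1}{93} \left(-28\right)} = \frac{2538}{5 \left(- \frac{14}{93}\right)} = \frac{2538}{5} \left(- \frac{93}{14}\right) = - \frac{118017}{35}$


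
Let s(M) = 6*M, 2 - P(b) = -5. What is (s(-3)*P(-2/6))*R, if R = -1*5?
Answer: 630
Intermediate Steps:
P(b) = 7 (P(b) = 2 - 1*(-5) = 2 + 5 = 7)
R = -5
(s(-3)*P(-2/6))*R = ((6*(-3))*7)*(-5) = -18*7*(-5) = -126*(-5) = 630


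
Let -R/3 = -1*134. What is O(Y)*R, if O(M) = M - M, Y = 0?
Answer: 0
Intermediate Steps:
O(M) = 0
R = 402 (R = -(-3)*134 = -3*(-134) = 402)
O(Y)*R = 0*402 = 0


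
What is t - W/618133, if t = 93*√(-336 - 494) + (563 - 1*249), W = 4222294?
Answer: 189871468/618133 + 93*I*√830 ≈ 307.17 + 2679.3*I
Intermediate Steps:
t = 314 + 93*I*√830 (t = 93*√(-830) + (563 - 249) = 93*(I*√830) + 314 = 93*I*√830 + 314 = 314 + 93*I*√830 ≈ 314.0 + 2679.3*I)
t - W/618133 = (314 + 93*I*√830) - 4222294/618133 = 189871468/618133 + 93*I*√830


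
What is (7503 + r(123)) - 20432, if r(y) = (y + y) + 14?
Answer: -12669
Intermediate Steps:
r(y) = 14 + 2*y (r(y) = 2*y + 14 = 14 + 2*y)
(7503 + r(123)) - 20432 = (7503 + (14 + 2*123)) - 20432 = (7503 + (14 + 246)) - 20432 = (7503 + 260) - 20432 = 7763 - 20432 = -12669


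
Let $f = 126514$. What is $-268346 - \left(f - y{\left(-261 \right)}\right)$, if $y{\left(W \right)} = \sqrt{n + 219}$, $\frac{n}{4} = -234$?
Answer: $-394860 + i \sqrt{717} \approx -3.9486 \cdot 10^{5} + 26.777 i$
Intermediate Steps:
$n = -936$ ($n = 4 \left(-234\right) = -936$)
$y{\left(W \right)} = i \sqrt{717}$ ($y{\left(W \right)} = \sqrt{-936 + 219} = \sqrt{-717} = i \sqrt{717}$)
$-268346 - \left(f - y{\left(-261 \right)}\right) = -268346 - \left(126514 - i \sqrt{717}\right) = -394860 + i \sqrt{717}$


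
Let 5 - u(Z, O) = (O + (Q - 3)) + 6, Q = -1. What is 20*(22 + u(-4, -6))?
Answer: 620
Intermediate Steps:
u(Z, O) = 3 - O (u(Z, O) = 5 - ((O + (-1 - 3)) + 6) = 5 - ((O - 4) + 6) = 5 - ((-4 + O) + 6) = 5 - (2 + O) = 5 + (-2 - O) = 3 - O)
20*(22 + u(-4, -6)) = 20*(22 + (3 - 1*(-6))) = 20*(22 + (3 + 6)) = 20*(22 + 9) = 20*31 = 620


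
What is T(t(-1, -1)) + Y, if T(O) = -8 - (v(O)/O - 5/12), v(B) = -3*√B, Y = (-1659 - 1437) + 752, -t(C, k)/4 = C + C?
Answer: -28219/12 + 3*√2/4 ≈ -2350.5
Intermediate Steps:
t(C, k) = -8*C (t(C, k) = -4*(C + C) = -8*C)
Y = -2344 (Y = -3096 + 752 = -2344)
T(O) = -91/12 + 3/√O (T(O) = -8 - ((-3*√O)/O - 5/12) = -8 - (-3/√O - 5*1/12) = -8 - (-3/√O - 5/12) = -8 - (-5/12 - 3/√O) = -8 + (5/12 + 3/√O) = -91/12 + 3/√O)
T(t(-1, -1)) + Y = (-91/12 + 3/√(-8*(-1))) - 2344 = (-91/12 + 3/√8) - 2344 = (-91/12 + 3*(√2/4)) - 2344 = (-91/12 + 3*√2/4) - 2344 = -28219/12 + 3*√2/4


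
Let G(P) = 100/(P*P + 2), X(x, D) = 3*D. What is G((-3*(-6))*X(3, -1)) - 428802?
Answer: -625622068/1459 ≈ -4.2880e+5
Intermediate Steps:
G(P) = 100/(2 + P**2) (G(P) = 100/(P**2 + 2) = 100/(2 + P**2))
G((-3*(-6))*X(3, -1)) - 428802 = 100/(2 + ((-3*(-6))*(3*(-1)))**2) - 428802 = 100/(2 + (18*(-3))**2) - 428802 = 100/(2 + (-54)**2) - 428802 = 100/(2 + 2916) - 428802 = 100/2918 - 428802 = 100*(1/2918) - 428802 = 50/1459 - 428802 = -625622068/1459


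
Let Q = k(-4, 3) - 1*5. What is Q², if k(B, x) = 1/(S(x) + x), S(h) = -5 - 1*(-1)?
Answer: 36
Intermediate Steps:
S(h) = -4 (S(h) = -5 + 1 = -4)
k(B, x) = 1/(-4 + x)
Q = -6 (Q = 1/(-4 + 3) - 1*5 = 1/(-1) - 5 = -1 - 5 = -6)
Q² = (-6)² = 36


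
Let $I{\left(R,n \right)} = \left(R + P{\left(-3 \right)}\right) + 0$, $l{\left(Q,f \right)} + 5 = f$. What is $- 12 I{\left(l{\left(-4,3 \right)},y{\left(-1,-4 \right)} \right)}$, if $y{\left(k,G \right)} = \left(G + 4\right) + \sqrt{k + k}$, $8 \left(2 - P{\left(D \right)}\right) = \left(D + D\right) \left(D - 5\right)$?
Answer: $72$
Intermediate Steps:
$P{\left(D \right)} = 2 - \frac{D \left(-5 + D\right)}{4}$ ($P{\left(D \right)} = 2 - \frac{\left(D + D\right) \left(D - 5\right)}{8} = 2 - \frac{2 D \left(-5 + D\right)}{8} = 2 - \frac{D \left(-5 + D\right)}{4}$)
$l{\left(Q,f \right)} = -5 + f$
$y{\left(k,G \right)} = 4 + G + \sqrt{2} \sqrt{k}$ ($y{\left(k,G \right)} = \left(4 + G\right) + \sqrt{2 k} = \left(4 + G\right) + \sqrt{2} \sqrt{k} = 4 + G + \sqrt{2} \sqrt{k}$)
$I{\left(R,n \right)} = -4 + R$ ($I{\left(R,n \right)} = \left(R + \left(2 - \frac{\left(-3\right)^{2}}{4} + \frac{5}{4} \left(-3\right)\right)\right) + 0 = \left(R - 4\right) + 0 = \left(-4 + R\right) + 0 = -4 + R$)
$- 12 I{\left(l{\left(-4,3 \right)},y{\left(-1,-4 \right)} \right)} = - 12 \left(-4 + \left(-5 + 3\right)\right) = - 12 \left(-4 - 2\right) = \left(-12\right) \left(-6\right) = 72$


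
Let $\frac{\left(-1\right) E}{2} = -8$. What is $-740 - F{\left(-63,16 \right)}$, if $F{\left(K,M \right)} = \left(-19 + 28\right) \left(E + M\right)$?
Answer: $-1028$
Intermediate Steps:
$E = 16$ ($E = \left(-2\right) \left(-8\right) = 16$)
$F{\left(K,M \right)} = 144 + 9 M$ ($F{\left(K,M \right)} = \left(-19 + 28\right) \left(16 + M\right) = 9 \left(16 + M\right) = 144 + 9 M$)
$-740 - F{\left(-63,16 \right)} = -740 - \left(144 + 9 \cdot 16\right) = -740 - \left(144 + 144\right) = -740 - 288 = -1028$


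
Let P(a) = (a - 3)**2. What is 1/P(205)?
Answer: 1/40804 ≈ 2.4507e-5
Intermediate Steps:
P(a) = (-3 + a)**2
1/P(205) = 1/((-3 + 205)**2) = 1/(202**2) = 1/40804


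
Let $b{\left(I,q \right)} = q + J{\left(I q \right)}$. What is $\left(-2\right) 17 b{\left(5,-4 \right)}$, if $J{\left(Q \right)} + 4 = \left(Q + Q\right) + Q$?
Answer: $2312$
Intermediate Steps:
$J{\left(Q \right)} = -4 + 3 Q$ ($J{\left(Q \right)} = -4 + \left(\left(Q + Q\right) + Q\right) = -4 + \left(2 Q + Q\right) = -4 + 3 Q$)
$b{\left(I,q \right)} = -4 + q + 3 I q$ ($b{\left(I,q \right)} = q + \left(-4 + 3 I q\right) = -4 + q + 3 I q$)
$\left(-2\right) 17 b{\left(5,-4 \right)} = \left(-2\right) 17 \left(-4 - 4 + 3 \cdot 5 \left(-4\right)\right) = - 34 \left(-4 - 4 - 60\right) = \left(-34\right) \left(-68\right) = 2312$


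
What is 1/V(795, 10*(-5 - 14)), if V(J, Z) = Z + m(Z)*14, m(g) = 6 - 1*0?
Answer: -1/106 ≈ -0.0094340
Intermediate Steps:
m(g) = 6 (m(g) = 6 + 0 = 6)
V(J, Z) = 84 + Z (V(J, Z) = Z + 6*14 = Z + 84 = 84 + Z)
1/V(795, 10*(-5 - 14)) = 1/(84 + 10*(-5 - 14)) = 1/(84 + 10*(-19)) = 1/(84 - 190) = 1/(-106) = -1/106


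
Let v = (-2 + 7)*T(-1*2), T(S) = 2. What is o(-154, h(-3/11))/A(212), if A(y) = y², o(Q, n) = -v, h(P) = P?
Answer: -5/22472 ≈ -0.00022250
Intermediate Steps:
v = 10 (v = (-2 + 7)*2 = 5*2 = 10)
o(Q, n) = -10 (o(Q, n) = -1*10 = -10)
o(-154, h(-3/11))/A(212) = -10/(212²) = -10/44944 = -10*1/44944 = -5/22472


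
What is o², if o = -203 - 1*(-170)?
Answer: 1089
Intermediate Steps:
o = -33 (o = -203 + 170 = -33)
o² = (-33)² = 1089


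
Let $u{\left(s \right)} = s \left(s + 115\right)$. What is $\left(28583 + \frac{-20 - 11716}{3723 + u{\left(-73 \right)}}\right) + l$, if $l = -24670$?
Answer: $\frac{284345}{73} \approx 3895.1$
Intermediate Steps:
$u{\left(s \right)} = s \left(115 + s\right)$
$\left(28583 + \frac{-20 - 11716}{3723 + u{\left(-73 \right)}}\right) + l = \left(28583 + \frac{-20 - 11716}{3723 - 73 \left(115 - 73\right)}\right) - 24670 = \left(28583 - \frac{11736}{3723 - 3066}\right) - 24670 = \left(28583 - \frac{11736}{657}\right) - 24670 = \left(28583 - \frac{1304}{73}\right) - 24670 = \frac{2085255}{73} - 24670 = \frac{284345}{73}$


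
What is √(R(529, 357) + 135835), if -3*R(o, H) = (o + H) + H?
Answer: √1218786/3 ≈ 368.00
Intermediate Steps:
R(o, H) = -2*H/3 - o/3 (R(o, H) = -((o + H) + H)/3 = -((H + o) + H)/3 = -(o + 2*H)/3 = -2*H/3 - o/3)
√(R(529, 357) + 135835) = √((-⅔*357 - ⅓*529) + 135835) = √((-238 - 529/3) + 135835) = √(-1243/3 + 135835) = √(406262/3) = √1218786/3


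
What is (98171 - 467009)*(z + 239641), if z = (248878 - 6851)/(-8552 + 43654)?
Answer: -1551354833707371/17551 ≈ -8.8391e+10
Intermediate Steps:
z = 242027/35102 ≈ 6.8950
(98171 - 467009)*(z + 239641) = (98171 - 467009)*(242027/35102 + 239641) = -368838*8412120409/35102 = -1551354833707371/17551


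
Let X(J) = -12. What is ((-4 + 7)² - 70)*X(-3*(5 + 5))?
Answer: 732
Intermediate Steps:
((-4 + 7)² - 70)*X(-3*(5 + 5)) = ((-4 + 7)² - 70)*(-12) = (3² - 70)*(-12) = (9 - 70)*(-12) = -61*(-12) = 732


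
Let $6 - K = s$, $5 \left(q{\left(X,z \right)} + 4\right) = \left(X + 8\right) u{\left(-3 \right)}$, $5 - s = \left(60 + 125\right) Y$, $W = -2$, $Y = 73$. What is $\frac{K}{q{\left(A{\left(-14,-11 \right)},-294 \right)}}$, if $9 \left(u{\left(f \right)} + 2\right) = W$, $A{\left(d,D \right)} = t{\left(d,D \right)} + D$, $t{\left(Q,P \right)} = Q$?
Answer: $\frac{60777}{16} \approx 3798.6$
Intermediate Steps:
$s = -13500$ ($s = 5 - \left(60 + 125\right) 73 = 5 - 185 \cdot 73 = 5 - 13505 = -13500$)
$A{\left(d,D \right)} = D + d$ ($A{\left(d,D \right)} = d + D = D + d$)
$u{\left(f \right)} = - \frac{20}{9}$ ($u{\left(f \right)} = -2 + \frac{1}{9} \left(-2\right) = -2 - \frac{2}{9} = - \frac{20}{9}$)
$q{\left(X,z \right)} = - \frac{68}{9} - \frac{4 X}{9}$ ($q{\left(X,z \right)} = -4 + \frac{\left(X + 8\right) \left(- \frac{20}{9}\right)}{5} = -4 + \frac{\left(8 + X\right) \left(- \frac{20}{9}\right)}{5} = -4 + \frac{- \frac{160}{9} - \frac{20 X}{9}}{5} = -4 - \left(\frac{32}{9} + \frac{4 X}{9}\right) = - \frac{68}{9} - \frac{4 X}{9}$)
$K = 13506$ ($K = 6 - -13500 = 6 + 13500 = 13506$)
$\frac{K}{q{\left(A{\left(-14,-11 \right)},-294 \right)}} = \frac{13506}{- \frac{68}{9} - \frac{4 \left(-11 - 14\right)}{9}} = \frac{13506}{- \frac{68}{9} - - \frac{100}{9}} = \frac{13506}{- \frac{68}{9} + \frac{100}{9}} = \frac{13506}{\frac{32}{9}} = 13506 \cdot \frac{9}{32} = \frac{60777}{16}$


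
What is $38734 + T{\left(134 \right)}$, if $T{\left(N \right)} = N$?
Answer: $38868$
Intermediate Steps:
$38734 + T{\left(134 \right)} = 38734 + 134 = 38868$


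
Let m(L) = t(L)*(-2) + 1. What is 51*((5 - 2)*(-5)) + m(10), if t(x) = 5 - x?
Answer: -754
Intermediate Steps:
m(L) = -9 + 2*L (m(L) = (5 - L)*(-2) + 1 = (-10 + 2*L) + 1 = -9 + 2*L)
51*((5 - 2)*(-5)) + m(10) = 51*((5 - 2)*(-5)) + (-9 + 2*10) = 51*(3*(-5)) + (-9 + 20) = 51*(-15) + 11 = -765 + 11 = -754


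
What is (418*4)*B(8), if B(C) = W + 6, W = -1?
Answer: 8360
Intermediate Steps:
B(C) = 5 (B(C) = -1 + 6 = 5)
(418*4)*B(8) = (418*4)*5 = 1672*5 = 8360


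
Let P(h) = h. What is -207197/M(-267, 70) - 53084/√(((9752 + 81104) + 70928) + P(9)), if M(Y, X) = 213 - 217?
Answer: 207197/4 - 53084*√17977/53931 ≈ 51667.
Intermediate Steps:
M(Y, X) = -4
-207197/M(-267, 70) - 53084/√(((9752 + 81104) + 70928) + P(9)) = -207197/(-4) - 53084/√(((9752 + 81104) + 70928) + 9) = -207197*(-¼) - 53084/√((90856 + 70928) + 9) = 207197/4 - 53084/√(161784 + 9) = 207197/4 - 53084*√17977/53931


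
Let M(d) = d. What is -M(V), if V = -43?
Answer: 43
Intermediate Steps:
-M(V) = -1*(-43) = 43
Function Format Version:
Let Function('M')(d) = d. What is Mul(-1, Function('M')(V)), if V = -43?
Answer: 43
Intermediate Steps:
Mul(-1, Function('M')(V)) = Mul(-1, -43) = 43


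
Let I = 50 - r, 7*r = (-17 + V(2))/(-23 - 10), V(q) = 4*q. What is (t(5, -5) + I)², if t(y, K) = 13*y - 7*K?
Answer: 133333209/5929 ≈ 22488.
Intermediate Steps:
t(y, K) = -7*K + 13*y
r = 3/77 (r = ((-17 + 4*2)/(-23 - 10))/7 = ((-17 + 8)/(-33))/7 = (-9*(-1/33))/7 = (⅐)*(3/11) = 3/77 ≈ 0.038961)
I = 3847/77 (I = 50 - 1*3/77 = 50 - 3/77 = 3847/77 ≈ 49.961)
(t(5, -5) + I)² = ((-7*(-5) + 13*5) + 3847/77)² = ((35 + 65) + 3847/77)² = (100 + 3847/77)² = (11547/77)² = 133333209/5929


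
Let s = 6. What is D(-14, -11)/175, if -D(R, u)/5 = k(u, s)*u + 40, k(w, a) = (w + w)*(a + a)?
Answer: -2944/35 ≈ -84.114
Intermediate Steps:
k(w, a) = 4*a*w (k(w, a) = (2*w)*(2*a) = 4*a*w)
D(R, u) = -200 - 120*u**2 (D(R, u) = -5*((4*6*u)*u + 40) = -5*((24*u)*u + 40) = -5*(24*u**2 + 40) = -5*(40 + 24*u**2) = -200 - 120*u**2)
D(-14, -11)/175 = (-200 - 120*(-11)**2)/175 = (-200 - 120*121)*(1/175) = (-200 - 14520)*(1/175) = -14720*1/175 = -2944/35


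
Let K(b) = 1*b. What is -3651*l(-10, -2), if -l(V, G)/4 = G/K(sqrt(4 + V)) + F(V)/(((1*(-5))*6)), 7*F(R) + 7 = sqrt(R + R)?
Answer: 2434/5 + 4868*I*sqrt(6) - 4868*I*sqrt(5)/35 ≈ 486.8 + 11613.0*I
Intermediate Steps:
F(R) = -1 + sqrt(2)*sqrt(R)/7 (F(R) = -1 + sqrt(R + R)/7 = -1 + sqrt(2*R)/7 = -1 + (sqrt(2)*sqrt(R))/7 = -1 + sqrt(2)*sqrt(R)/7)
K(b) = b
l(V, G) = -2/15 - 4*G/sqrt(4 + V) + 2*sqrt(2)*sqrt(V)/105 (l(V, G) = -4*(G/(sqrt(4 + V)) + (-1 + sqrt(2)*sqrt(V)/7)/(((1*(-5))*6))) = -4*(G/sqrt(4 + V) + (-1 + sqrt(2)*sqrt(V)/7)/((-5*6))) = -4*(G/sqrt(4 + V) + (-1 + sqrt(2)*sqrt(V)/7)/(-30)) = -4*(G/sqrt(4 + V) + (-1 + sqrt(2)*sqrt(V)/7)*(-1/30)) = -4*(G/sqrt(4 + V) + (1/30 - sqrt(2)*sqrt(V)/210)) = -4*(1/30 + G/sqrt(4 + V) - sqrt(2)*sqrt(V)/210) = -2/15 - 4*G/sqrt(4 + V) + 2*sqrt(2)*sqrt(V)/105)
-3651*l(-10, -2) = -3651*(-2/15 - 4*(-2)/sqrt(4 - 10) + 2*sqrt(2)*sqrt(-10)/105) = -3651*(-2/15 - 4*(-2)/sqrt(-6) + 2*sqrt(2)*(I*sqrt(10))/105) = -3651*(-2/15 - 4*(-2)*(-I*sqrt(6)/6) + 4*I*sqrt(5)/105) = -3651*(-2/15 - 4*I*sqrt(6)/3 + 4*I*sqrt(5)/105) = 2434/5 + 4868*I*sqrt(6) - 4868*I*sqrt(5)/35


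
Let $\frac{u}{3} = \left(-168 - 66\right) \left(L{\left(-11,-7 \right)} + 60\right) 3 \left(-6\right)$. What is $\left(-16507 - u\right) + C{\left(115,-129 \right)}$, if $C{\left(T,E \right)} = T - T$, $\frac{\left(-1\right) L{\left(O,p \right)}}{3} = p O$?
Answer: $2144249$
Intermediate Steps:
$L{\left(O,p \right)} = - 3 O p$ ($L{\left(O,p \right)} = - 3 p O = - 3 O p$)
$C{\left(T,E \right)} = 0$
$u = -2160756$ ($u = 3 \left(-168 - 66\right) \left(\left(-3\right) \left(-11\right) \left(-7\right) + 60\right) 3 \left(-6\right) = 3 - 234 \left(-231 + 60\right) \left(-18\right) = 3 \left(-234\right) \left(-171\right) \left(-18\right) = 3 \cdot 40014 \left(-18\right) = 3 \left(-720252\right) = -2160756$)
$\left(-16507 - u\right) + C{\left(115,-129 \right)} = \left(-16507 - -2160756\right) + 0 = \left(-16507 + 2160756\right) + 0 = 2144249 + 0 = 2144249$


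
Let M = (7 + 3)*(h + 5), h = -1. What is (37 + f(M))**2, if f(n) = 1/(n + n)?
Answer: 8767521/6400 ≈ 1369.9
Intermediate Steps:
M = 40 (M = (7 + 3)*(-1 + 5) = 10*4 = 40)
f(n) = 1/(2*n)
(37 + f(M))**2 = (37 + (1/2)/40)**2 = (37 + (1/2)*(1/40))**2 = (37 + 1/80)**2 = (2961/80)**2 = 8767521/6400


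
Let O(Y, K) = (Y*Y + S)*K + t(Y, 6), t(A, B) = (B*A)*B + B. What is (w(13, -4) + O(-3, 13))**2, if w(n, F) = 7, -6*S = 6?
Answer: 81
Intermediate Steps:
S = -1 (S = -1/6*6 = -1)
t(A, B) = B + A*B**2 (t(A, B) = (A*B)*B + B = A*B**2 + B = B + A*B**2)
O(Y, K) = 6 + 36*Y + K*(-1 + Y**2) (O(Y, K) = (Y*Y - 1)*K + 6*(1 + Y*6) = (Y**2 - 1)*K + 6*(1 + 6*Y) = (-1 + Y**2)*K + (6 + 36*Y) = K*(-1 + Y**2) + (6 + 36*Y) = 6 + 36*Y + K*(-1 + Y**2))
(w(13, -4) + O(-3, 13))**2 = (7 + (6 - 1*13 + 36*(-3) + 13*(-3)**2))**2 = (7 + (6 - 13 - 108 + 13*9))**2 = (7 + (6 - 13 - 108 + 117))**2 = (7 + 2)**2 = 9**2 = 81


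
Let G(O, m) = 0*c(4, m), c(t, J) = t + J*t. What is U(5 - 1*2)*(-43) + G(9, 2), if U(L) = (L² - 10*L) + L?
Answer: 774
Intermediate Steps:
U(L) = L² - 9*L
G(O, m) = 0 (G(O, m) = 0*(4*(1 + m)) = 0*(4 + 4*m) = 0)
U(5 - 1*2)*(-43) + G(9, 2) = ((5 - 1*2)*(-9 + (5 - 1*2)))*(-43) + 0 = ((5 - 2)*(-9 + (5 - 2)))*(-43) + 0 = (3*(-9 + 3))*(-43) + 0 = (3*(-6))*(-43) + 0 = -18*(-43) + 0 = 774 + 0 = 774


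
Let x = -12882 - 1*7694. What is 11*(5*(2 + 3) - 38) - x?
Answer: 20433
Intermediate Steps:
x = -20576 (x = -12882 - 7694 = -20576)
11*(5*(2 + 3) - 38) - x = 11*(5*(2 + 3) - 38) - 1*(-20576) = 11*(5*5 - 38) + 20576 = 11*(25 - 38) + 20576 = 11*(-13) + 20576 = -143 + 20576 = 20433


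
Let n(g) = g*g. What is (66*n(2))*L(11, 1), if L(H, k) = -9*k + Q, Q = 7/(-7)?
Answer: -2640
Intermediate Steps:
Q = -1 (Q = 7*(-⅐) = -1)
n(g) = g²
L(H, k) = -1 - 9*k (L(H, k) = -9*k - 1 = -1 - 9*k)
(66*n(2))*L(11, 1) = (66*2²)*(-1 - 9*1) = (66*4)*(-1 - 9) = 264*(-10) = -2640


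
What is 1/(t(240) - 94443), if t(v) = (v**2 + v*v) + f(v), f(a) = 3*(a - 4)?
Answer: 1/21465 ≈ 4.6587e-5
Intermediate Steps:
f(a) = -12 + 3*a (f(a) = 3*(-4 + a) = -12 + 3*a)
t(v) = -12 + 2*v**2 + 3*v (t(v) = (v**2 + v*v) + (-12 + 3*v) = (v**2 + v**2) + (-12 + 3*v) = 2*v**2 + (-12 + 3*v) = -12 + 2*v**2 + 3*v)
1/(t(240) - 94443) = 1/((-12 + 2*240**2 + 3*240) - 94443) = 1/((-12 + 2*57600 + 720) - 94443) = 1/((-12 + 115200 + 720) - 94443) = 1/(115908 - 94443) = 1/21465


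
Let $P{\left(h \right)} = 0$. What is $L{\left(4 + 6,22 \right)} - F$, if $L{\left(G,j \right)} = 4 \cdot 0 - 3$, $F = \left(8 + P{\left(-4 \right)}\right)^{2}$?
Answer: $-67$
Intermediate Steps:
$F = 64$ ($F = \left(8 + 0\right)^{2} = 8^{2} = 64$)
$L{\left(G,j \right)} = -3$ ($L{\left(G,j \right)} = 0 - 3 = -3$)
$L{\left(4 + 6,22 \right)} - F = -3 - 64 = -67$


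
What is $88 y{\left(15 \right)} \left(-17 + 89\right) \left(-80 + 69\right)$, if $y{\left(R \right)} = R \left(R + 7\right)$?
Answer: $-22999680$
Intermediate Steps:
$y{\left(R \right)} = R \left(7 + R\right)$
$88 y{\left(15 \right)} \left(-17 + 89\right) \left(-80 + 69\right) = 88 \cdot 15 \left(7 + 15\right) \left(-17 + 89\right) \left(-80 + 69\right) = 88 \cdot 15 \cdot 22 \cdot 72 \left(-11\right) = 88 \cdot 330 \left(-792\right) = 29040 \left(-792\right) = -22999680$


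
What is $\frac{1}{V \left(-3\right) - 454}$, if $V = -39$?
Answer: $- \frac{1}{337} \approx -0.0029674$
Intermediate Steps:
$\frac{1}{V \left(-3\right) - 454} = \frac{1}{\left(-39\right) \left(-3\right) - 454} = \frac{1}{117 - 454} = \frac{1}{-337} = - \frac{1}{337}$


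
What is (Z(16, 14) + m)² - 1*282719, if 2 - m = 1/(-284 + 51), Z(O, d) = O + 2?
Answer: -15326806870/54289 ≈ -2.8232e+5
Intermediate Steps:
Z(O, d) = 2 + O
m = 467/233 (m = 2 - 1/(-284 + 51) = 2 - 1/(-233) = 2 - 1*(-1/233) = 2 + 1/233 = 467/233 ≈ 2.0043)
(Z(16, 14) + m)² - 1*282719 = ((2 + 16) + 467/233)² - 1*282719 = (18 + 467/233)² - 282719 = (4661/233)² - 282719 = 21724921/54289 - 282719 = -15326806870/54289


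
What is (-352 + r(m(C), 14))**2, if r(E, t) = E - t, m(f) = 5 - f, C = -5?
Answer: 126736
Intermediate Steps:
(-352 + r(m(C), 14))**2 = (-352 + ((5 - 1*(-5)) - 1*14))**2 = (-352 + ((5 + 5) - 14))**2 = (-352 + (10 - 14))**2 = (-352 - 4)**2 = (-356)**2 = 126736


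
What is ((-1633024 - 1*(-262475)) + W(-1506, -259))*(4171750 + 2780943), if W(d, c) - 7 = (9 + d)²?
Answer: 6052089817631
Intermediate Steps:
W(d, c) = 7 + (9 + d)²
((-1633024 - 1*(-262475)) + W(-1506, -259))*(4171750 + 2780943) = ((-1633024 - 1*(-262475)) + (7 + (9 - 1506)²))*(4171750 + 2780943) = ((-1633024 + 262475) + (7 + (-1497)²))*6952693 = (-1370549 + (7 + 2241009))*6952693 = (-1370549 + 2241016)*6952693 = 870467*6952693 = 6052089817631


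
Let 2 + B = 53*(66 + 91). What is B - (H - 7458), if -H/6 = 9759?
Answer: 74331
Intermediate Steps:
H = -58554 (H = -6*9759 = -58554)
B = 8319 (B = -2 + 53*(66 + 91) = -2 + 53*157 = -2 + 8321 = 8319)
B - (H - 7458) = 8319 - (-58554 - 7458) = 8319 - 1*(-66012) = 8319 + 66012 = 74331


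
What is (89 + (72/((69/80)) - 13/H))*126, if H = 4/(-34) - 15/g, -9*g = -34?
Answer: 70758954/3197 ≈ 22133.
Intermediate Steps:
g = 34/9 (g = -1/9*(-34) = 34/9 ≈ 3.7778)
H = -139/34 (H = 4/(-34) - 15/34/9 = 4*(-1/34) - 15*9/34 = -2/17 - 135/34 = -139/34 ≈ -4.0882)
(89 + (72/((69/80)) - 13/H))*126 = (89 + (72/((69/80)) - 13/(-139/34)))*126 = (89 + (72/((69*(1/80))) - 13*(-34/139)))*126 = (89 + (72/(69/80) + 442/139))*126 = (89 + (72*(80/69) + 442/139))*126 = (89 + (1920/23 + 442/139))*126 = (89 + 277046/3197)*126 = (561579/3197)*126 = 70758954/3197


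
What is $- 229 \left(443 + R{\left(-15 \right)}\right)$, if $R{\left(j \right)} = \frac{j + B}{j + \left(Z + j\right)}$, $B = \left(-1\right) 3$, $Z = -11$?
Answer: $- \frac{4163449}{41} \approx -1.0155 \cdot 10^{5}$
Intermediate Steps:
$B = -3$
$R{\left(j \right)} = \frac{-3 + j}{-11 + 2 j}$ ($R{\left(j \right)} = \frac{j - 3}{j + \left(-11 + j\right)} = \frac{-3 + j}{-11 + 2 j}$)
$- 229 \left(443 + R{\left(-15 \right)}\right) = - 229 \left(443 + \frac{-3 - 15}{-11 + 2 \left(-15\right)}\right) = - 229 \left(443 + \frac{1}{-11 - 30} \left(-18\right)\right) = - 229 \left(443 + \frac{1}{-41} \left(-18\right)\right) = - 229 \left(443 - - \frac{18}{41}\right) = - 229 \left(443 + \frac{18}{41}\right) = \left(-229\right) \frac{18181}{41} = - \frac{4163449}{41}$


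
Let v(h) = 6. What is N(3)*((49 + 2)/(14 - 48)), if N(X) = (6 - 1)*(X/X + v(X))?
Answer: -105/2 ≈ -52.500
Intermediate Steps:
N(X) = 35 (N(X) = (6 - 1)*(X/X + 6) = 5*(1 + 6) = 5*7 = 35)
N(3)*((49 + 2)/(14 - 48)) = 35*((49 + 2)/(14 - 48)) = 35*(51/(-34)) = 35*(51*(-1/34)) = 35*(-3/2) = -105/2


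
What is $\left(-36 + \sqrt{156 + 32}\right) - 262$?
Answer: $-298 + 2 \sqrt{47} \approx -284.29$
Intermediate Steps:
$\left(-36 + \sqrt{156 + 32}\right) - 262 = \left(-36 + \sqrt{188}\right) - 262 = \left(-36 + 2 \sqrt{47}\right) - 262 = -298 + 2 \sqrt{47}$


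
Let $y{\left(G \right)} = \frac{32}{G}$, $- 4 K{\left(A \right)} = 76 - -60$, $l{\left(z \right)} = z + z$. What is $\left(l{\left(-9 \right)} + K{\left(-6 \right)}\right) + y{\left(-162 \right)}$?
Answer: $- \frac{4228}{81} \approx -52.198$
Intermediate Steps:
$l{\left(z \right)} = 2 z$
$K{\left(A \right)} = -34$ ($K{\left(A \right)} = - \frac{76 - -60}{4} = - \frac{76 + 60}{4} = \left(- \frac{1}{4}\right) 136 = -34$)
$\left(l{\left(-9 \right)} + K{\left(-6 \right)}\right) + y{\left(-162 \right)} = \left(2 \left(-9\right) - 34\right) + \frac{32}{-162} = \left(-18 - 34\right) + 32 \left(- \frac{1}{162}\right) = -52 - \frac{16}{81} = - \frac{4228}{81}$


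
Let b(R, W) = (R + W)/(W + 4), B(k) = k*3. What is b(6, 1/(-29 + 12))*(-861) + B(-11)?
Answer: -89172/67 ≈ -1330.9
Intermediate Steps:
B(k) = 3*k
b(R, W) = (R + W)/(4 + W)
b(6, 1/(-29 + 12))*(-861) + B(-11) = ((6 + 1/(-29 + 12))/(4 + 1/(-29 + 12)))*(-861) + 3*(-11) = ((6 + 1/(-17))/(4 + 1/(-17)))*(-861) - 33 = ((6 - 1/17)/(4 - 1/17))*(-861) - 33 = ((101/17)/(67/17))*(-861) - 33 = ((17/67)*(101/17))*(-861) - 33 = (101/67)*(-861) - 33 = -86961/67 - 33 = -89172/67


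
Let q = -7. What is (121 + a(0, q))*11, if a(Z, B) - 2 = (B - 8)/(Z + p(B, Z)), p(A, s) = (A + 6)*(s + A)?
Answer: 9306/7 ≈ 1329.4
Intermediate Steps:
p(A, s) = (6 + A)*(A + s)
a(Z, B) = 2 + (-8 + B)/(B² + 6*B + 7*Z + B*Z) (a(Z, B) = 2 + (B - 8)/(Z + (B² + 6*B + 6*Z + B*Z)) = 2 + (-8 + B)/(B² + 6*B + 7*Z + B*Z))
(121 + a(0, q))*11 = (121 + (-8 + 2*(-7)² + 13*(-7) + 14*0 + 2*(-7)*0)/((-7)² + 6*(-7) + 7*0 - 7*0))*11 = (121 + (-8 + 2*49 - 91 + 0 + 0)/(49 - 42 + 0 + 0))*11 = (121 + (-8 + 98 - 91 + 0 + 0)/7)*11 = (121 + (⅐)*(-1))*11 = (121 - ⅐)*11 = (846/7)*11 = 9306/7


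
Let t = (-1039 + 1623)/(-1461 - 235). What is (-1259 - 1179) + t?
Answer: -516929/212 ≈ -2438.3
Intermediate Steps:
t = -73/212 (t = 584/(-1696) = 584*(-1/1696) = -73/212 ≈ -0.34434)
(-1259 - 1179) + t = (-1259 - 1179) - 73/212 = -2438 - 73/212 = -516929/212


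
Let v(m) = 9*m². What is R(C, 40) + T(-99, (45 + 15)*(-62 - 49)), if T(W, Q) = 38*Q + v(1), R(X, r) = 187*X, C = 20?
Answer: -249331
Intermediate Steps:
T(W, Q) = 9 + 38*Q (T(W, Q) = 38*Q + 9*1² = 38*Q + 9*1 = 38*Q + 9 = 9 + 38*Q)
R(C, 40) + T(-99, (45 + 15)*(-62 - 49)) = 187*20 + (9 + 38*((45 + 15)*(-62 - 49))) = 3740 + (9 + 38*(60*(-111))) = 3740 + (9 + 38*(-6660)) = 3740 + (9 - 253080) = 3740 - 253071 = -249331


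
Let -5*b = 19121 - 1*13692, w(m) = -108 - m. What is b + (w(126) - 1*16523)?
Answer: -89214/5 ≈ -17843.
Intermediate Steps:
b = -5429/5 (b = -(19121 - 1*13692)/5 = -(19121 - 13692)/5 = -⅕*5429 = -5429/5 ≈ -1085.8)
b + (w(126) - 1*16523) = -5429/5 + ((-108 - 1*126) - 1*16523) = -5429/5 + ((-108 - 126) - 16523) = -5429/5 + (-234 - 16523) = -5429/5 - 16757 = -89214/5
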